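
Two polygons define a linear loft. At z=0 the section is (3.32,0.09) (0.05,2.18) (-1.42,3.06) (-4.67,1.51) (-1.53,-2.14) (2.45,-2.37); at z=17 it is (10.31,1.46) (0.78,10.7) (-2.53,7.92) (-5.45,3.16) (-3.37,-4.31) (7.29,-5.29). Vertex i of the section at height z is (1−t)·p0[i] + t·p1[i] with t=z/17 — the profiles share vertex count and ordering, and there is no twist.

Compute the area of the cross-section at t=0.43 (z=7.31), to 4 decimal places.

Cross-section at t=0.43: each vertex is (1-t)·p0[i] + t·p1[i].
  v1: (1-0.43)·(3.32,0.09) + 0.43·(10.31,1.46) = (6.3257,0.6791)
  v2: (1-0.43)·(0.05,2.18) + 0.43·(0.78,10.7) = (0.3639,5.8436)
  v3: (1-0.43)·(-1.42,3.06) + 0.43·(-2.53,7.92) = (-1.8973,5.1498)
  v4: (1-0.43)·(-4.67,1.51) + 0.43·(-5.45,3.16) = (-5.0054,2.2195)
  v5: (1-0.43)·(-1.53,-2.14) + 0.43·(-3.37,-4.31) = (-2.3212,-3.0731)
  v6: (1-0.43)·(2.45,-2.37) + 0.43·(7.29,-5.29) = (4.5312,-3.6256)
Shoelace sum Σ(x_i·y_{i+1} − x_{i+1}·y_i):
  i=1: 6.3257·5.8436 − 0.3639·0.6791 = +36.7177 (running +36.7177)
  i=2: 0.3639·5.1498 − -1.8973·5.8436 = +12.9611 (running +49.6788)
  i=3: -1.8973·2.2195 − -5.0054·5.1498 = +21.5658 (running +71.2446)
  i=4: -5.0054·-3.0731 − -2.3212·2.2195 = +20.5340 (running +91.7786)
  i=5: -2.3212·-3.6256 − 4.5312·-3.0731 = +22.3406 (running +114.1191)
  i=6: 4.5312·0.6791 − 6.3257·-3.6256 = +26.0116 (running +140.1307)
Area = |Σ|/2 = |140.1307|/2 = 70.0654

Area at t=0.43: 70.0654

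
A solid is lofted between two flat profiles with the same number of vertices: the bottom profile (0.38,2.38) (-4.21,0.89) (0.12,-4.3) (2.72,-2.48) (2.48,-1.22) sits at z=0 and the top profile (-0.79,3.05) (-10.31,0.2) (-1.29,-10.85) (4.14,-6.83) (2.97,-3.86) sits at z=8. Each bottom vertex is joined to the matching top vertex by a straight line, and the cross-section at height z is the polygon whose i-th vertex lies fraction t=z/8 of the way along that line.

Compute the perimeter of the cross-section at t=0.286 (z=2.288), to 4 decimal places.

Cross-section at t=0.286: each vertex is (1-t)·p0[i] + t·p1[i].
  v1: (1-0.286)·(0.38,2.38) + 0.286·(-0.79,3.05) = (0.0454,2.5716)
  v2: (1-0.286)·(-4.21,0.89) + 0.286·(-10.31,0.2) = (-5.9546,0.6927)
  v3: (1-0.286)·(0.12,-4.3) + 0.286·(-1.29,-10.85) = (-0.2833,-6.1733)
  v4: (1-0.286)·(2.72,-2.48) + 0.286·(4.14,-6.83) = (3.1261,-3.7241)
  v5: (1-0.286)·(2.48,-1.22) + 0.286·(2.97,-3.86) = (2.6201,-1.9750)
Perimeter = Σ |v_{i+1} − v_i|:
  edge 1→2: √(-6.0000² + -1.8790²) = 6.2873 (running 6.2873)
  edge 2→3: √(5.6713² + -6.8660²) = 8.9054 (running 15.1927)
  edge 3→4: √(3.4094² + 2.4492²) = 4.1979 (running 19.3906)
  edge 4→5: √(-0.5060² + 1.7491²) = 1.8208 (running 21.2114)
  edge 5→1: √(-2.5748² + 4.5467²) = 5.2251 (running 26.4364)
Perimeter = 26.4364

Perimeter at t=0.286: 26.4364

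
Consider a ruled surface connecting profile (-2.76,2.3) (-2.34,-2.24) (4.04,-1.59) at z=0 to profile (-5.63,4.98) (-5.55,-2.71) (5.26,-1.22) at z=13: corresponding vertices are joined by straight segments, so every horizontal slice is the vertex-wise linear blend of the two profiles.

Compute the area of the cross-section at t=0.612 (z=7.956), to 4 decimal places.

Cross-section at t=0.612: each vertex is (1-t)·p0[i] + t·p1[i].
  v1: (1-0.612)·(-2.76,2.3) + 0.612·(-5.63,4.98) = (-4.5164,3.9402)
  v2: (1-0.612)·(-2.34,-2.24) + 0.612·(-5.55,-2.71) = (-4.3045,-2.5276)
  v3: (1-0.612)·(4.04,-1.59) + 0.612·(5.26,-1.22) = (4.7866,-1.3636)
Shoelace sum Σ(x_i·y_{i+1} − x_{i+1}·y_i):
  i=1: -4.5164·-2.5276 − -4.3045·3.9402 = +28.3764 (running +28.3764)
  i=2: -4.3045·-1.3636 − 4.7866·-2.5276 = +17.9684 (running +46.3448)
  i=3: 4.7866·3.9402 − -4.5164·-1.3636 = +12.7017 (running +59.0465)
Area = |Σ|/2 = |59.0465|/2 = 29.5232

Area at t=0.612: 29.5232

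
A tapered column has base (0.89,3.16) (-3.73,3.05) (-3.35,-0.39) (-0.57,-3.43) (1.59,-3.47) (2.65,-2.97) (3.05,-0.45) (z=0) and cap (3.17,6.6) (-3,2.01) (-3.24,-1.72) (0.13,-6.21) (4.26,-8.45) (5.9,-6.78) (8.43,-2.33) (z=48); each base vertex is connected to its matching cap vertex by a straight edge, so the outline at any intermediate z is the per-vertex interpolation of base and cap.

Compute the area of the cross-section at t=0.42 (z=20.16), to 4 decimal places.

Cross-section at t=0.42: each vertex is (1-t)·p0[i] + t·p1[i].
  v1: (1-0.42)·(0.89,3.16) + 0.42·(3.17,6.6) = (1.8476,4.6048)
  v2: (1-0.42)·(-3.73,3.05) + 0.42·(-3,2.01) = (-3.4234,2.6132)
  v3: (1-0.42)·(-3.35,-0.39) + 0.42·(-3.24,-1.72) = (-3.3038,-0.9486)
  v4: (1-0.42)·(-0.57,-3.43) + 0.42·(0.13,-6.21) = (-0.2760,-4.5976)
  v5: (1-0.42)·(1.59,-3.47) + 0.42·(4.26,-8.45) = (2.7114,-5.5616)
  v6: (1-0.42)·(2.65,-2.97) + 0.42·(5.9,-6.78) = (4.0150,-4.5702)
  v7: (1-0.42)·(3.05,-0.45) + 0.42·(8.43,-2.33) = (5.3096,-1.2396)
Shoelace sum Σ(x_i·y_{i+1} − x_{i+1}·y_i):
  i=1: 1.8476·2.6132 − -3.4234·4.6048 = +20.5922 (running +20.5922)
  i=2: -3.4234·-0.9486 − -3.3038·2.6132 = +11.8809 (running +32.4731)
  i=3: -3.3038·-4.5976 − -0.2760·-0.9486 = +14.9277 (running +47.4009)
  i=4: -0.2760·-5.5616 − 2.7114·-4.5976 = +14.0009 (running +61.4018)
  i=5: 2.7114·-4.5702 − 4.0150·-5.5616 = +9.9382 (running +71.3400)
  i=6: 4.0150·-1.2396 − 5.3096·-4.5702 = +19.2889 (running +90.6289)
  i=7: 5.3096·4.6048 − 1.8476·-1.2396 = +26.7399 (running +117.3689)
Area = |Σ|/2 = |117.3689|/2 = 58.6844

Area at t=0.42: 58.6844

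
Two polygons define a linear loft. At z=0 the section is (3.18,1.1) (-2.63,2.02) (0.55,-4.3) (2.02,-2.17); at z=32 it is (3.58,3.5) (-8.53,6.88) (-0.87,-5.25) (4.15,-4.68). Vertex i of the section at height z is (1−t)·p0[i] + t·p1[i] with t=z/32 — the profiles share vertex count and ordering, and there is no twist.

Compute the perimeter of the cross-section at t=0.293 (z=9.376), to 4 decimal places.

Perimeter at t=0.293: 24.7946

Cross-section at t=0.293: each vertex is (1-t)·p0[i] + t·p1[i].
  v1: (1-0.293)·(3.18,1.1) + 0.293·(3.58,3.5) = (3.2972,1.8032)
  v2: (1-0.293)·(-2.63,2.02) + 0.293·(-8.53,6.88) = (-4.3587,3.4440)
  v3: (1-0.293)·(0.55,-4.3) + 0.293·(-0.87,-5.25) = (0.1339,-4.5784)
  v4: (1-0.293)·(2.02,-2.17) + 0.293·(4.15,-4.68) = (2.6441,-2.9054)
Perimeter = Σ |v_{i+1} − v_i|:
  edge 1→2: √(-7.6559² + 1.6408²) = 7.8297 (running 7.8297)
  edge 2→3: √(4.4926² + -8.0223²) = 9.1947 (running 17.0244)
  edge 3→4: √(2.5102² + 1.6729²) = 3.0165 (running 20.0409)
  edge 4→1: √(0.6531² + 4.7086²) = 4.7537 (running 24.7946)
Perimeter = 24.7946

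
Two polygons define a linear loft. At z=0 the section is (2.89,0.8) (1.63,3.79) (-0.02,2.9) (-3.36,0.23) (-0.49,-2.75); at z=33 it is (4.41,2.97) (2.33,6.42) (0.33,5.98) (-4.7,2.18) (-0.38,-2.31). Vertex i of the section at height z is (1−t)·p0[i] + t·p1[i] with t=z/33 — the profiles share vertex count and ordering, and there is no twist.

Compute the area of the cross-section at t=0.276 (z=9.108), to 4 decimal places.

Area at t=0.276: 25.5728

Cross-section at t=0.276: each vertex is (1-t)·p0[i] + t·p1[i].
  v1: (1-0.276)·(2.89,0.8) + 0.276·(4.41,2.97) = (3.3095,1.3989)
  v2: (1-0.276)·(1.63,3.79) + 0.276·(2.33,6.42) = (1.8232,4.5159)
  v3: (1-0.276)·(-0.02,2.9) + 0.276·(0.33,5.98) = (0.0766,3.7501)
  v4: (1-0.276)·(-3.36,0.23) + 0.276·(-4.7,2.18) = (-3.7298,0.7682)
  v5: (1-0.276)·(-0.49,-2.75) + 0.276·(-0.38,-2.31) = (-0.4596,-2.6286)
Shoelace sum Σ(x_i·y_{i+1} − x_{i+1}·y_i):
  i=1: 3.3095·4.5159 − 1.8232·1.3989 = +12.3949 (running +12.3949)
  i=2: 1.8232·3.7501 − 0.0766·4.5159 = +6.4912 (running +18.8861)
  i=3: 0.0766·0.7682 − -3.7298·3.7501 = +14.0460 (running +32.9322)
  i=4: -3.7298·-2.6286 − -0.4596·0.7682 = +10.1572 (running +43.0894)
  i=5: -0.4596·1.3989 − 3.3095·-2.6286 = +8.0563 (running +51.1456)
Area = |Σ|/2 = |51.1456|/2 = 25.5728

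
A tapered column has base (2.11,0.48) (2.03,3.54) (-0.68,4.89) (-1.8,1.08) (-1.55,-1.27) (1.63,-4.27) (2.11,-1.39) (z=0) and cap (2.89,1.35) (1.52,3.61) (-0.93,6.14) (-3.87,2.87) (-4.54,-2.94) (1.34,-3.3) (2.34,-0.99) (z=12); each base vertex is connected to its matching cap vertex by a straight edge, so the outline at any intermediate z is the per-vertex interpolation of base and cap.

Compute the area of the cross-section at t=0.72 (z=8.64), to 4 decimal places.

Area at t=0.72: 41.5751

Cross-section at t=0.72: each vertex is (1-t)·p0[i] + t·p1[i].
  v1: (1-0.72)·(2.11,0.48) + 0.72·(2.89,1.35) = (2.6716,1.1064)
  v2: (1-0.72)·(2.03,3.54) + 0.72·(1.52,3.61) = (1.6628,3.5904)
  v3: (1-0.72)·(-0.68,4.89) + 0.72·(-0.93,6.14) = (-0.8600,5.7900)
  v4: (1-0.72)·(-1.8,1.08) + 0.72·(-3.87,2.87) = (-3.2904,2.3688)
  v5: (1-0.72)·(-1.55,-1.27) + 0.72·(-4.54,-2.94) = (-3.7028,-2.4724)
  v6: (1-0.72)·(1.63,-4.27) + 0.72·(1.34,-3.3) = (1.4212,-3.5716)
  v7: (1-0.72)·(2.11,-1.39) + 0.72·(2.34,-0.99) = (2.2756,-1.1020)
Shoelace sum Σ(x_i·y_{i+1} − x_{i+1}·y_i):
  i=1: 2.6716·3.5904 − 1.6628·1.1064 = +7.7524 (running +7.7524)
  i=2: 1.6628·5.7900 − -0.8600·3.5904 = +12.7154 (running +20.4677)
  i=3: -0.8600·2.3688 − -3.2904·5.7900 = +17.0142 (running +37.4820)
  i=4: -3.2904·-2.4724 − -3.7028·2.3688 = +16.9064 (running +54.3884)
  i=5: -3.7028·-3.5716 − 1.4212·-2.4724 = +16.7387 (running +71.1271)
  i=6: 1.4212·-1.1020 − 2.2756·-3.5716 = +6.5614 (running +77.6884)
  i=7: 2.2756·1.1064 − 2.6716·-1.1020 = +5.4618 (running +83.1503)
Area = |Σ|/2 = |83.1503|/2 = 41.5751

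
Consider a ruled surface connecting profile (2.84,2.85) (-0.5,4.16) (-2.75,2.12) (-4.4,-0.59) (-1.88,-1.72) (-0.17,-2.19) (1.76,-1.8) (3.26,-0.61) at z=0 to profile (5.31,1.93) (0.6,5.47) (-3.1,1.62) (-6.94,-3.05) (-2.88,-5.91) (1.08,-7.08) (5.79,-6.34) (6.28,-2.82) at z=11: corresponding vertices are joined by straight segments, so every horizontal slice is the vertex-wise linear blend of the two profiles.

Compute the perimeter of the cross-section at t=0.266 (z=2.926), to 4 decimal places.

Perimeter at t=0.266: 26.2201

Cross-section at t=0.266: each vertex is (1-t)·p0[i] + t·p1[i].
  v1: (1-0.266)·(2.84,2.85) + 0.266·(5.31,1.93) = (3.4970,2.6053)
  v2: (1-0.266)·(-0.5,4.16) + 0.266·(0.6,5.47) = (-0.2074,4.5085)
  v3: (1-0.266)·(-2.75,2.12) + 0.266·(-3.1,1.62) = (-2.8431,1.9870)
  v4: (1-0.266)·(-4.4,-0.59) + 0.266·(-6.94,-3.05) = (-5.0756,-1.2444)
  v5: (1-0.266)·(-1.88,-1.72) + 0.266·(-2.88,-5.91) = (-2.1460,-2.8345)
  v6: (1-0.266)·(-0.17,-2.19) + 0.266·(1.08,-7.08) = (0.1625,-3.4907)
  v7: (1-0.266)·(1.76,-1.8) + 0.266·(5.79,-6.34) = (2.8320,-3.0076)
  v8: (1-0.266)·(3.26,-0.61) + 0.266·(6.28,-2.82) = (4.0633,-1.1979)
Perimeter = Σ |v_{i+1} − v_i|:
  edge 1→2: √(-3.7044² + 1.9032²) = 4.1647 (running 4.1647)
  edge 2→3: √(-2.6357² + -2.5215²) = 3.6476 (running 7.8123)
  edge 3→4: √(-2.2325² + -3.2314²) = 3.9276 (running 11.7399)
  edge 4→5: √(2.9296² + -1.5902²) = 3.3334 (running 15.0732)
  edge 5→6: √(2.3085² + -0.6562²) = 2.4000 (running 17.4732)
  edge 6→7: √(2.6695² + 0.4831²) = 2.7128 (running 20.1860)
  edge 7→8: √(1.2313² + 1.8098²) = 2.1889 (running 22.3750)
  edge 8→1: √(-0.5663² + 3.8031²) = 3.8451 (running 26.2201)
Perimeter = 26.2201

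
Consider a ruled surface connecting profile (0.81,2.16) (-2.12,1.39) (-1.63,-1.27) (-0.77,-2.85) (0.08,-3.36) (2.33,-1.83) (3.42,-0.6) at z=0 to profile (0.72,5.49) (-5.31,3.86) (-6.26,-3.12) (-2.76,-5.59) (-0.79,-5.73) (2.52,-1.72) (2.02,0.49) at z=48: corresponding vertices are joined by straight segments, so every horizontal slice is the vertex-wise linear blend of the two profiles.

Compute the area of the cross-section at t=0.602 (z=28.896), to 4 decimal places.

Cross-section at t=0.602: each vertex is (1-t)·p0[i] + t·p1[i].
  v1: (1-0.602)·(0.81,2.16) + 0.602·(0.72,5.49) = (0.7558,4.1647)
  v2: (1-0.602)·(-2.12,1.39) + 0.602·(-5.31,3.86) = (-4.0404,2.8769)
  v3: (1-0.602)·(-1.63,-1.27) + 0.602·(-6.26,-3.12) = (-4.4173,-2.3837)
  v4: (1-0.602)·(-0.77,-2.85) + 0.602·(-2.76,-5.59) = (-1.9680,-4.4995)
  v5: (1-0.602)·(0.08,-3.36) + 0.602·(-0.79,-5.73) = (-0.4437,-4.7867)
  v6: (1-0.602)·(2.33,-1.83) + 0.602·(2.52,-1.72) = (2.4444,-1.7638)
  v7: (1-0.602)·(3.42,-0.6) + 0.602·(2.02,0.49) = (2.5772,0.0562)
Shoelace sum Σ(x_i·y_{i+1} − x_{i+1}·y_i):
  i=1: 0.7558·2.8769 − -4.0404·4.1647 = +19.0013 (running +19.0013)
  i=2: -4.0404·-2.3837 − -4.4173·2.8769 = +22.3392 (running +41.3405)
  i=3: -4.4173·-4.4995 − -1.9680·-2.3837 = +15.1843 (running +56.5248)
  i=4: -1.9680·-4.7867 − -0.4437·-4.4995 = +7.4236 (running +63.9484)
  i=5: -0.4437·-1.7638 − 2.4444·-4.7867 = +12.4833 (running +76.4317)
  i=6: 2.4444·0.0562 − 2.5772·-1.7638 = +4.6829 (running +81.1146)
  i=7: 2.5772·4.1647 − 0.7558·0.0562 = +10.6907 (running +91.8053)
Area = |Σ|/2 = |91.8053|/2 = 45.9027

Area at t=0.602: 45.9027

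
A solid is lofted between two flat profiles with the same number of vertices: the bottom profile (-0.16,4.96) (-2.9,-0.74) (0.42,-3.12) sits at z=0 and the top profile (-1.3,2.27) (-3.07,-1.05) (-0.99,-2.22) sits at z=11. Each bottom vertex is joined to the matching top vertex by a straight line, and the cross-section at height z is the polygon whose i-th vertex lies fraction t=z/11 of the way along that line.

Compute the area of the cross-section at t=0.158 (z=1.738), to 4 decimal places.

Area at t=0.158: 11.1472

Cross-section at t=0.158: each vertex is (1-t)·p0[i] + t·p1[i].
  v1: (1-0.158)·(-0.16,4.96) + 0.158·(-1.3,2.27) = (-0.3401,4.5350)
  v2: (1-0.158)·(-2.9,-0.74) + 0.158·(-3.07,-1.05) = (-2.9269,-0.7890)
  v3: (1-0.158)·(0.42,-3.12) + 0.158·(-0.99,-2.22) = (0.1972,-2.9778)
Shoelace sum Σ(x_i·y_{i+1} − x_{i+1}·y_i):
  i=1: -0.3401·-0.7890 − -2.9269·4.5350 = +13.5416 (running +13.5416)
  i=2: -2.9269·-2.9778 − 0.1972·-0.7890 = +8.8712 (running +22.4128)
  i=3: 0.1972·4.5350 − -0.3401·-2.9778 = -0.1184 (running +22.2944)
Area = |Σ|/2 = |22.2944|/2 = 11.1472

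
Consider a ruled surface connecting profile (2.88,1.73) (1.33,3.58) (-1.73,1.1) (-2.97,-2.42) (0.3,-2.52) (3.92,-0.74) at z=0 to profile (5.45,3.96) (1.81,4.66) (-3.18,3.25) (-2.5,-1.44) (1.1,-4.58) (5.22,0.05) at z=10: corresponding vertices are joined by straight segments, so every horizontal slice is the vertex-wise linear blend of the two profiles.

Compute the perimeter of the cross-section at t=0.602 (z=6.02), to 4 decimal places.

Perimeter at t=0.602: 24.4371

Cross-section at t=0.602: each vertex is (1-t)·p0[i] + t·p1[i].
  v1: (1-0.602)·(2.88,1.73) + 0.602·(5.45,3.96) = (4.4271,3.0725)
  v2: (1-0.602)·(1.33,3.58) + 0.602·(1.81,4.66) = (1.6190,4.2302)
  v3: (1-0.602)·(-1.73,1.1) + 0.602·(-3.18,3.25) = (-2.6029,2.3943)
  v4: (1-0.602)·(-2.97,-2.42) + 0.602·(-2.5,-1.44) = (-2.6871,-1.8300)
  v5: (1-0.602)·(0.3,-2.52) + 0.602·(1.1,-4.58) = (0.7816,-3.7601)
  v6: (1-0.602)·(3.92,-0.74) + 0.602·(5.22,0.05) = (4.7026,-0.2644)
Perimeter = Σ |v_{i+1} − v_i|:
  edge 1→2: √(-2.8082² + 1.1577²) = 3.0375 (running 3.0375)
  edge 2→3: √(-4.2219² + -1.8359²) = 4.6037 (running 7.6412)
  edge 3→4: √(-0.0842² + -4.2243²) = 4.2252 (running 11.8664)
  edge 4→5: √(3.4687² + -1.9301²) = 3.9695 (running 15.8359)
  edge 5→6: √(3.9210² + 3.4957²) = 5.2530 (running 21.0889)
  edge 6→1: √(-0.2755² + 3.3369²) = 3.3482 (running 24.4371)
Perimeter = 24.4371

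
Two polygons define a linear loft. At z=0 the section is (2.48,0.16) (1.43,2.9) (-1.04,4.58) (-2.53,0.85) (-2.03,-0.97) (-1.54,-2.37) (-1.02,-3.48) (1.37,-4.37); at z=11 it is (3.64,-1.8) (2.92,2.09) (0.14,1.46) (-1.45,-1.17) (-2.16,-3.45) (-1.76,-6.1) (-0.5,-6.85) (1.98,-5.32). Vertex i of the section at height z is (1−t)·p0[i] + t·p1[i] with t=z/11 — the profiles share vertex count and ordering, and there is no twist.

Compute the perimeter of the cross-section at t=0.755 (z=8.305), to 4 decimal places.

Cross-section at t=0.755: each vertex is (1-t)·p0[i] + t·p1[i].
  v1: (1-0.755)·(2.48,0.16) + 0.755·(3.64,-1.8) = (3.3558,-1.3198)
  v2: (1-0.755)·(1.43,2.9) + 0.755·(2.92,2.09) = (2.5550,2.2885)
  v3: (1-0.755)·(-1.04,4.58) + 0.755·(0.14,1.46) = (-0.1491,2.2244)
  v4: (1-0.755)·(-2.53,0.85) + 0.755·(-1.45,-1.17) = (-1.7146,-0.6751)
  v5: (1-0.755)·(-2.03,-0.97) + 0.755·(-2.16,-3.45) = (-2.1281,-2.8424)
  v6: (1-0.755)·(-1.54,-2.37) + 0.755·(-1.76,-6.1) = (-1.7061,-5.1862)
  v7: (1-0.755)·(-1.02,-3.48) + 0.755·(-0.5,-6.85) = (-0.6274,-6.0243)
  v8: (1-0.755)·(1.37,-4.37) + 0.755·(1.98,-5.32) = (1.8305,-5.0873)
Perimeter = Σ |v_{i+1} − v_i|:
  edge 1→2: √(-0.8009² + 3.6082²) = 3.6961 (running 3.6961)
  edge 2→3: √(-2.7041² + -0.0640²) = 2.7048 (running 6.4009)
  edge 3→4: √(-1.5655² + -2.8995²) = 3.2951 (running 9.6960)
  edge 4→5: √(-0.4135² + -2.1673²) = 2.2064 (running 11.9024)
  edge 5→6: √(0.4220² + -2.3438²) = 2.3814 (running 14.2838)
  edge 6→7: √(1.0787² + -0.8382²) = 1.3661 (running 15.6499)
  edge 7→8: √(2.4579² + 0.9371²) = 2.6305 (running 18.2805)
  edge 8→1: √(1.5253² + 3.7675²) = 4.0645 (running 22.3449)
Perimeter = 22.3449

Perimeter at t=0.755: 22.3449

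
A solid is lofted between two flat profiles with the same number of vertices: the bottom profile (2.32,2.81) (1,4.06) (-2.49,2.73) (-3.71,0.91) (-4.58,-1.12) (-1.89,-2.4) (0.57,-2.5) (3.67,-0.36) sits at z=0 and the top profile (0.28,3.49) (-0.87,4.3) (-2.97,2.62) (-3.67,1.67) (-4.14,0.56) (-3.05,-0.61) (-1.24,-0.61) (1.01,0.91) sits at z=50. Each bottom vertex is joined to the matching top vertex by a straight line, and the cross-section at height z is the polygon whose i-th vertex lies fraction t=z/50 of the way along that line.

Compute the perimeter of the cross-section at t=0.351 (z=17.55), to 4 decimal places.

Cross-section at t=0.351: each vertex is (1-t)·p0[i] + t·p1[i].
  v1: (1-0.351)·(2.32,2.81) + 0.351·(0.28,3.49) = (1.6040,3.0487)
  v2: (1-0.351)·(1,4.06) + 0.351·(-0.87,4.3) = (0.3436,4.1442)
  v3: (1-0.351)·(-2.49,2.73) + 0.351·(-2.97,2.62) = (-2.6585,2.6914)
  v4: (1-0.351)·(-3.71,0.91) + 0.351·(-3.67,1.67) = (-3.6960,1.1768)
  v5: (1-0.351)·(-4.58,-1.12) + 0.351·(-4.14,0.56) = (-4.4256,-0.5303)
  v6: (1-0.351)·(-1.89,-2.4) + 0.351·(-3.05,-0.61) = (-2.2972,-1.7717)
  v7: (1-0.351)·(0.57,-2.5) + 0.351·(-1.24,-0.61) = (-0.0653,-1.8366)
  v8: (1-0.351)·(3.67,-0.36) + 0.351·(1.01,0.91) = (2.7363,0.0858)
Perimeter = Σ |v_{i+1} − v_i|:
  edge 1→2: √(-1.2603² + 1.0956²) = 1.6699 (running 1.6699)
  edge 2→3: √(-3.0021² + -1.4528²) = 3.3352 (running 5.0051)
  edge 3→4: √(-1.0375² + -1.5146²) = 1.8359 (running 6.8410)
  edge 4→5: √(-0.7296² + -1.7071²) = 1.8565 (running 8.6975)
  edge 5→6: √(2.1284² + -1.2414²) = 2.4640 (running 11.1614)
  edge 6→7: √(2.2318² + -0.0649²) = 2.2328 (running 13.3942)
  edge 7→8: √(2.8016² + 1.9224²) = 3.3978 (running 16.7920)
  edge 8→1: √(-1.1324² + 2.9629²) = 3.1719 (running 19.9639)
Perimeter = 19.9639

Perimeter at t=0.351: 19.9639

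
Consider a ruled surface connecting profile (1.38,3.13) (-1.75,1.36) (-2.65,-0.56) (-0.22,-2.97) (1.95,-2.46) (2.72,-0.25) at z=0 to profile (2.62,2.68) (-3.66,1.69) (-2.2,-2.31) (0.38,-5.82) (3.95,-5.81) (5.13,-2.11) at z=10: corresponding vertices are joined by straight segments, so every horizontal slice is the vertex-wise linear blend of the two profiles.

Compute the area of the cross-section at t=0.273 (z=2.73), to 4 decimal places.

Area at t=0.273: 27.6352

Cross-section at t=0.273: each vertex is (1-t)·p0[i] + t·p1[i].
  v1: (1-0.273)·(1.38,3.13) + 0.273·(2.62,2.68) = (1.7185,3.0071)
  v2: (1-0.273)·(-1.75,1.36) + 0.273·(-3.66,1.69) = (-2.2714,1.4501)
  v3: (1-0.273)·(-2.65,-0.56) + 0.273·(-2.2,-2.31) = (-2.5272,-1.0377)
  v4: (1-0.273)·(-0.22,-2.97) + 0.273·(0.38,-5.82) = (-0.0562,-3.7481)
  v5: (1-0.273)·(1.95,-2.46) + 0.273·(3.95,-5.81) = (2.4960,-3.3746)
  v6: (1-0.273)·(2.72,-0.25) + 0.273·(5.13,-2.11) = (3.3779,-0.7578)
Shoelace sum Σ(x_i·y_{i+1} − x_{i+1}·y_i):
  i=1: 1.7185·1.4501 − -2.2714·3.0071 = +9.3225 (running +9.3225)
  i=2: -2.2714·-1.0377 − -2.5272·1.4501 = +6.0218 (running +15.3443)
  i=3: -2.5272·-3.7481 − -0.0562·-1.0377 = +9.4136 (running +24.7579)
  i=4: -0.0562·-3.3746 − 2.4960·-3.7481 = +9.5448 (running +34.3027)
  i=5: 2.4960·-0.7578 − 3.3779·-3.3746 = +9.5076 (running +43.8102)
  i=6: 3.3779·3.0071 − 1.7185·-0.7578 = +11.4602 (running +55.2704)
Area = |Σ|/2 = |55.2704|/2 = 27.6352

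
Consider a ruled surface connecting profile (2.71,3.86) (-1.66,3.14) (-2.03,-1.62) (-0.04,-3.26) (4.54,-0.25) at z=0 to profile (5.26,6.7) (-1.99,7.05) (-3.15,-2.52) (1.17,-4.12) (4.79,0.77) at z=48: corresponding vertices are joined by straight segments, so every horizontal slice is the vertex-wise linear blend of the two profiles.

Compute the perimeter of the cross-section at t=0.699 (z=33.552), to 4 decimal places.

Perimeter at t=0.699: 29.7349

Cross-section at t=0.699: each vertex is (1-t)·p0[i] + t·p1[i].
  v1: (1-0.699)·(2.71,3.86) + 0.699·(5.26,6.7) = (4.4924,5.8452)
  v2: (1-0.699)·(-1.66,3.14) + 0.699·(-1.99,7.05) = (-1.8907,5.8731)
  v3: (1-0.699)·(-2.03,-1.62) + 0.699·(-3.15,-2.52) = (-2.8129,-2.2491)
  v4: (1-0.699)·(-0.04,-3.26) + 0.699·(1.17,-4.12) = (0.8058,-3.8611)
  v5: (1-0.699)·(4.54,-0.25) + 0.699·(4.79,0.77) = (4.7148,0.4630)
Perimeter = Σ |v_{i+1} − v_i|:
  edge 1→2: √(-6.3831² + 0.0279²) = 6.3832 (running 6.3832)
  edge 2→3: √(-0.9222² + -8.1222²) = 8.1744 (running 14.5576)
  edge 3→4: √(3.6187² + -1.6120²) = 3.9615 (running 18.5191)
  edge 4→5: √(3.9090² + 4.3241²) = 5.8291 (running 24.3481)
  edge 5→1: √(-0.2223² + 5.3822²) = 5.3868 (running 29.7349)
Perimeter = 29.7349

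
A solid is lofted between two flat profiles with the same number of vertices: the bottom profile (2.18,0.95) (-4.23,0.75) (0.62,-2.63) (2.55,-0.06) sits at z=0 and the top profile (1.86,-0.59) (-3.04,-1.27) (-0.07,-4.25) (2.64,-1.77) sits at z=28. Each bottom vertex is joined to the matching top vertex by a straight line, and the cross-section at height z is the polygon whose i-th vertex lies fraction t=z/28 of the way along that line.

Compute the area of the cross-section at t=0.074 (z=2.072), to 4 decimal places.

Area at t=0.074: 12.6350

Cross-section at t=0.074: each vertex is (1-t)·p0[i] + t·p1[i].
  v1: (1-0.074)·(2.18,0.95) + 0.074·(1.86,-0.59) = (2.1563,0.8360)
  v2: (1-0.074)·(-4.23,0.75) + 0.074·(-3.04,-1.27) = (-4.1419,0.6005)
  v3: (1-0.074)·(0.62,-2.63) + 0.074·(-0.07,-4.25) = (0.5689,-2.7499)
  v4: (1-0.074)·(2.55,-0.06) + 0.074·(2.64,-1.77) = (2.5567,-0.1865)
Shoelace sum Σ(x_i·y_{i+1} − x_{i+1}·y_i):
  i=1: 2.1563·0.6005 − -4.1419·0.8360 = +4.7577 (running +4.7577)
  i=2: -4.1419·-2.7499 − 0.5689·0.6005 = +11.0482 (running +15.8059)
  i=3: 0.5689·-0.1865 − 2.5567·-2.7499 = +6.9244 (running +22.7303)
  i=4: 2.5567·0.8360 − 2.1563·-0.1865 = +2.5397 (running +25.2700)
Area = |Σ|/2 = |25.2700|/2 = 12.6350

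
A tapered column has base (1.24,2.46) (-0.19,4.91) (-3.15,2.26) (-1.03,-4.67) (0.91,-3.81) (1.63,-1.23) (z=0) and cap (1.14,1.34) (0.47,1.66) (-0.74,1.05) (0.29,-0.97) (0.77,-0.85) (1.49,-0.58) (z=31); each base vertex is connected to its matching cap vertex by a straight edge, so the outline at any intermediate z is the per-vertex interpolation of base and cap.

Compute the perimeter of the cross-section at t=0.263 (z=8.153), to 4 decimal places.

Cross-section at t=0.263: each vertex is (1-t)·p0[i] + t·p1[i].
  v1: (1-0.263)·(1.24,2.46) + 0.263·(1.14,1.34) = (1.2137,2.1654)
  v2: (1-0.263)·(-0.19,4.91) + 0.263·(0.47,1.66) = (-0.0164,4.0553)
  v3: (1-0.263)·(-3.15,2.26) + 0.263·(-0.74,1.05) = (-2.5162,1.9418)
  v4: (1-0.263)·(-1.03,-4.67) + 0.263·(0.29,-0.97) = (-0.6828,-3.6969)
  v5: (1-0.263)·(0.91,-3.81) + 0.263·(0.77,-0.85) = (0.8732,-3.0315)
  v6: (1-0.263)·(1.63,-1.23) + 0.263·(1.49,-0.58) = (1.5932,-1.0591)
Perimeter = Σ |v_{i+1} − v_i|:
  edge 1→2: √(-1.2301² + 1.8898²) = 2.2549 (running 2.2549)
  edge 2→3: √(-2.4997² + -2.1135²) = 3.2735 (running 5.5284)
  edge 3→4: √(1.8333² + -5.6387²) = 5.9292 (running 11.4576)
  edge 4→5: √(1.5560² + 0.6654²) = 1.6923 (running 13.1499)
  edge 5→6: √(0.7200² + 1.9725²) = 2.0998 (running 15.2497)
  edge 6→1: √(-0.3795² + 3.2245²) = 3.2467 (running 18.4964)
Perimeter = 18.4964

Perimeter at t=0.263: 18.4964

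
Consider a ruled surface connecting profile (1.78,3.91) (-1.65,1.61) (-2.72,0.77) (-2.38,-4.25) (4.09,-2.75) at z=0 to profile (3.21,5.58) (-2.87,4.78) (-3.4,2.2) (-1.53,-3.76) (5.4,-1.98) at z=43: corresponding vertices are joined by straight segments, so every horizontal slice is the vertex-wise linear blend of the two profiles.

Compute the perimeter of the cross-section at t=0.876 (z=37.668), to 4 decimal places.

Perimeter at t=0.876: 29.2130

Cross-section at t=0.876: each vertex is (1-t)·p0[i] + t·p1[i].
  v1: (1-0.876)·(1.78,3.91) + 0.876·(3.21,5.58) = (3.0327,5.3729)
  v2: (1-0.876)·(-1.65,1.61) + 0.876·(-2.87,4.78) = (-2.7187,4.3869)
  v3: (1-0.876)·(-2.72,0.77) + 0.876·(-3.4,2.2) = (-3.3157,2.0227)
  v4: (1-0.876)·(-2.38,-4.25) + 0.876·(-1.53,-3.76) = (-1.6354,-3.8208)
  v5: (1-0.876)·(4.09,-2.75) + 0.876·(5.4,-1.98) = (5.2376,-2.0755)
Perimeter = Σ |v_{i+1} − v_i|:
  edge 1→2: √(-5.7514² + -0.9860²) = 5.8353 (running 5.8353)
  edge 2→3: √(-0.5970² + -2.3642²) = 2.4384 (running 8.2737)
  edge 3→4: √(1.6803² + -5.8434²) = 6.0802 (running 14.3540)
  edge 4→5: √(6.8730² + 1.7453²) = 7.0911 (running 21.4451)
  edge 5→1: √(-2.2049² + 7.4484²) = 7.7679 (running 29.2130)
Perimeter = 29.2130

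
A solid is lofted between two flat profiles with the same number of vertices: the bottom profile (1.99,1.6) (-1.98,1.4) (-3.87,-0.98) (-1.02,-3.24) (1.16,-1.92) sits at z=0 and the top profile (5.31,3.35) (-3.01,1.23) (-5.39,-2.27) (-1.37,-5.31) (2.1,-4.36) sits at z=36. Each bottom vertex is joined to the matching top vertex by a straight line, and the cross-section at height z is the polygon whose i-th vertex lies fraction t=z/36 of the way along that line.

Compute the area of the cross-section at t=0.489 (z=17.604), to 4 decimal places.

Cross-section at t=0.489: each vertex is (1-t)·p0[i] + t·p1[i].
  v1: (1-0.489)·(1.99,1.6) + 0.489·(5.31,3.35) = (3.6135,2.4558)
  v2: (1-0.489)·(-1.98,1.4) + 0.489·(-3.01,1.23) = (-2.4837,1.3169)
  v3: (1-0.489)·(-3.87,-0.98) + 0.489·(-5.39,-2.27) = (-4.6133,-1.6108)
  v4: (1-0.489)·(-1.02,-3.24) + 0.489·(-1.37,-5.31) = (-1.1911,-4.2522)
  v5: (1-0.489)·(1.16,-1.92) + 0.489·(2.1,-4.36) = (1.6197,-3.1132)
Shoelace sum Σ(x_i·y_{i+1} − x_{i+1}·y_i):
  i=1: 3.6135·1.3169 − -2.4837·2.4558 = +10.8578 (running +10.8578)
  i=2: -2.4837·-1.6108 − -4.6133·1.3169 = +10.0758 (running +20.9336)
  i=3: -4.6133·-4.2522 − -1.1911·-1.6108 = +17.6980 (running +38.6316)
  i=4: -1.1911·-3.1132 − 1.6197·-4.2522 = +10.5954 (running +49.2270)
  i=5: 1.6197·2.4558 − 3.6135·-3.1132 = +15.2268 (running +64.4538)
Area = |Σ|/2 = |64.4538|/2 = 32.2269

Area at t=0.489: 32.2269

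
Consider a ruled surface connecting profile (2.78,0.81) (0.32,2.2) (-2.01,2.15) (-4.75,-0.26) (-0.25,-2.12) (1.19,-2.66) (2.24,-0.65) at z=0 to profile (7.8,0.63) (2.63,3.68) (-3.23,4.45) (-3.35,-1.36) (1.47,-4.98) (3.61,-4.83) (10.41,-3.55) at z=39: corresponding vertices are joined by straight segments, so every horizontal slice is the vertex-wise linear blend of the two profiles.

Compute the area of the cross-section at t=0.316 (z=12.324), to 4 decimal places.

Area at t=0.316: 37.8944

Cross-section at t=0.316: each vertex is (1-t)·p0[i] + t·p1[i].
  v1: (1-0.316)·(2.78,0.81) + 0.316·(7.8,0.63) = (4.3663,0.7531)
  v2: (1-0.316)·(0.32,2.2) + 0.316·(2.63,3.68) = (1.0500,2.6677)
  v3: (1-0.316)·(-2.01,2.15) + 0.316·(-3.23,4.45) = (-2.3955,2.8768)
  v4: (1-0.316)·(-4.75,-0.26) + 0.316·(-3.35,-1.36) = (-4.3076,-0.6076)
  v5: (1-0.316)·(-0.25,-2.12) + 0.316·(1.47,-4.98) = (0.2935,-3.0238)
  v6: (1-0.316)·(1.19,-2.66) + 0.316·(3.61,-4.83) = (1.9547,-3.3457)
  v7: (1-0.316)·(2.24,-0.65) + 0.316·(10.41,-3.55) = (4.8217,-1.5664)
Shoelace sum Σ(x_i·y_{i+1} − x_{i+1}·y_i):
  i=1: 4.3663·2.6677 − 1.0500·0.7531 = +10.8572 (running +10.8572)
  i=2: 1.0500·2.8768 − -2.3955·2.6677 = +9.4110 (running +20.2682)
  i=3: -2.3955·-0.6076 − -4.3076·2.8768 = +13.8476 (running +34.1158)
  i=4: -4.3076·-3.0238 − 0.2935·-0.6076 = +13.2035 (running +47.3193)
  i=5: 0.2935·-3.3457 − 1.9547·-3.0238 = +4.9286 (running +52.2479)
  i=6: 1.9547·-1.5664 − 4.8217·-3.3457 = +13.0703 (running +65.3181)
  i=7: 4.8217·0.7531 − 4.3663·-1.5664 = +10.4707 (running +75.7889)
Area = |Σ|/2 = |75.7889|/2 = 37.8944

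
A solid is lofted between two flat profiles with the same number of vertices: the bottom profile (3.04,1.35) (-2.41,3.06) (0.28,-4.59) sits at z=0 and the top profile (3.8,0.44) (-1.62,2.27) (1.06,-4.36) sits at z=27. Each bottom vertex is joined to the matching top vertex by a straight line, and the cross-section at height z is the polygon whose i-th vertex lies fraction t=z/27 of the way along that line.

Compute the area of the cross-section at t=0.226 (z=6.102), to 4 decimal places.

Area at t=0.226: 17.8585

Cross-section at t=0.226: each vertex is (1-t)·p0[i] + t·p1[i].
  v1: (1-0.226)·(3.04,1.35) + 0.226·(3.8,0.44) = (3.2118,1.1443)
  v2: (1-0.226)·(-2.41,3.06) + 0.226·(-1.62,2.27) = (-2.2315,2.8815)
  v3: (1-0.226)·(0.28,-4.59) + 0.226·(1.06,-4.36) = (0.4563,-4.5380)
Shoelace sum Σ(x_i·y_{i+1} − x_{i+1}·y_i):
  i=1: 3.2118·2.8815 − -2.2315·1.1443 = +11.8081 (running +11.8081)
  i=2: -2.2315·-4.5380 − 0.4563·2.8815 = +8.8117 (running +20.6198)
  i=3: 0.4563·1.1443 − 3.2118·-4.5380 = +15.0972 (running +35.7169)
Area = |Σ|/2 = |35.7169|/2 = 17.8585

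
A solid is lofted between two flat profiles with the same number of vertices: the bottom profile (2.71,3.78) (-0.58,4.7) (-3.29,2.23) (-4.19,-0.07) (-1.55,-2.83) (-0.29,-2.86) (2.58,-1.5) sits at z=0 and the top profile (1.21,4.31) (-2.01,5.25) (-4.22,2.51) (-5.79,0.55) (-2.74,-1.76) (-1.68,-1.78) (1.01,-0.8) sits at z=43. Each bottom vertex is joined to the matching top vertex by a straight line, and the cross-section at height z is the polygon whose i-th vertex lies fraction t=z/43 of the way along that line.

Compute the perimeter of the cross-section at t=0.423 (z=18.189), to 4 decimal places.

Perimeter at t=0.423: 22.6810

Cross-section at t=0.423: each vertex is (1-t)·p0[i] + t·p1[i].
  v1: (1-0.423)·(2.71,3.78) + 0.423·(1.21,4.31) = (2.0755,4.0042)
  v2: (1-0.423)·(-0.58,4.7) + 0.423·(-2.01,5.25) = (-1.1849,4.9326)
  v3: (1-0.423)·(-3.29,2.23) + 0.423·(-4.22,2.51) = (-3.6834,2.3484)
  v4: (1-0.423)·(-4.19,-0.07) + 0.423·(-5.79,0.55) = (-4.8668,0.1923)
  v5: (1-0.423)·(-1.55,-2.83) + 0.423·(-2.74,-1.76) = (-2.0534,-2.3774)
  v6: (1-0.423)·(-0.29,-2.86) + 0.423·(-1.68,-1.78) = (-0.8780,-2.4032)
  v7: (1-0.423)·(2.58,-1.5) + 0.423·(1.01,-0.8) = (1.9159,-1.2039)
Perimeter = Σ |v_{i+1} − v_i|:
  edge 1→2: √(-3.2604² + 0.9285²) = 3.3900 (running 3.3900)
  edge 2→3: √(-2.4985² + -2.5842²) = 3.5945 (running 6.9845)
  edge 3→4: √(-1.1834² + -2.1562²) = 2.4596 (running 9.4441)
  edge 4→5: √(2.8134² + -2.5697²) = 3.8103 (running 13.2544)
  edge 5→6: √(1.1754² + -0.0258²) = 1.1757 (running 14.4301)
  edge 6→7: √(2.7939² + 1.1993²) = 3.0404 (running 17.4705)
  edge 7→1: √(0.1596² + 5.2081²) = 5.2105 (running 22.6810)
Perimeter = 22.6810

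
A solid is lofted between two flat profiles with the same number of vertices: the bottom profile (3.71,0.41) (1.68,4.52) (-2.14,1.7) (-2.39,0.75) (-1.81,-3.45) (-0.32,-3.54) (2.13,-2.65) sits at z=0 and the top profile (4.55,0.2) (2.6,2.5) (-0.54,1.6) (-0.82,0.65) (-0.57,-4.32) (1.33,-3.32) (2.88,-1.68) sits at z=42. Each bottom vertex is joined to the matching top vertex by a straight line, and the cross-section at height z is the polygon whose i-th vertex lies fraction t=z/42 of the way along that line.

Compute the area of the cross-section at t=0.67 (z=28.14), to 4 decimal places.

Cross-section at t=0.67: each vertex is (1-t)·p0[i] + t·p1[i].
  v1: (1-0.67)·(3.71,0.41) + 0.67·(4.55,0.2) = (4.2728,0.2693)
  v2: (1-0.67)·(1.68,4.52) + 0.67·(2.6,2.5) = (2.2964,3.1666)
  v3: (1-0.67)·(-2.14,1.7) + 0.67·(-0.54,1.6) = (-1.0680,1.6330)
  v4: (1-0.67)·(-2.39,0.75) + 0.67·(-0.82,0.65) = (-1.3381,0.6830)
  v5: (1-0.67)·(-1.81,-3.45) + 0.67·(-0.57,-4.32) = (-0.9792,-4.0329)
  v6: (1-0.67)·(-0.32,-3.54) + 0.67·(1.33,-3.32) = (0.7855,-3.3926)
  v7: (1-0.67)·(2.13,-2.65) + 0.67·(2.88,-1.68) = (2.6325,-2.0001)
Shoelace sum Σ(x_i·y_{i+1} − x_{i+1}·y_i):
  i=1: 4.2728·3.1666 − 2.2964·0.2693 = +12.9118 (running +12.9118)
  i=2: 2.2964·1.6330 − -1.0680·3.1666 = +7.1319 (running +20.0438)
  i=3: -1.0680·0.6830 − -1.3381·1.6330 = +1.4557 (running +21.4995)
  i=4: -1.3381·-4.0329 − -0.9792·0.6830 = +6.0652 (running +27.5647)
  i=5: -0.9792·-3.3926 − 0.7855·-4.0329 = +6.4899 (running +34.0545)
  i=6: 0.7855·-2.0001 − 2.6325·-3.3926 = +7.3599 (running +41.4145)
  i=7: 2.6325·0.2693 − 4.2728·-2.0001 = +9.2550 (running +50.6694)
Area = |Σ|/2 = |50.6694|/2 = 25.3347

Area at t=0.67: 25.3347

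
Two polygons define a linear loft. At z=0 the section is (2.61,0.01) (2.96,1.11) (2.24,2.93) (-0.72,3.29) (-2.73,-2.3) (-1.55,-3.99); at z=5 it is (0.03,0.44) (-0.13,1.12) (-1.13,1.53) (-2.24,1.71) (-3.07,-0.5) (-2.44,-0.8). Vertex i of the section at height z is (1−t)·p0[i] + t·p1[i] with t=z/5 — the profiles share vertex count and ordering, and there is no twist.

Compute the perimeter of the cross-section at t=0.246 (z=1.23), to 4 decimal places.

Cross-section at t=0.246: each vertex is (1-t)·p0[i] + t·p1[i].
  v1: (1-0.246)·(2.61,0.01) + 0.246·(0.03,0.44) = (1.9753,0.1158)
  v2: (1-0.246)·(2.96,1.11) + 0.246·(-0.13,1.12) = (2.1999,1.1125)
  v3: (1-0.246)·(2.24,2.93) + 0.246·(-1.13,1.53) = (1.4110,2.5856)
  v4: (1-0.246)·(-0.72,3.29) + 0.246·(-2.24,1.71) = (-1.0939,2.9013)
  v5: (1-0.246)·(-2.73,-2.3) + 0.246·(-3.07,-0.5) = (-2.8136,-1.8572)
  v6: (1-0.246)·(-1.55,-3.99) + 0.246·(-2.44,-0.8) = (-1.7689,-3.2053)
Perimeter = Σ |v_{i+1} − v_i|:
  edge 1→2: √(0.2245² + 0.9967²) = 1.0217 (running 1.0217)
  edge 2→3: √(-0.7889² + 1.4731²) = 1.6711 (running 2.6927)
  edge 3→4: √(-2.5049² + 0.3157²) = 2.5247 (running 5.2174)
  edge 4→5: √(-1.7197² + -4.7585²) = 5.0597 (running 10.2772)
  edge 5→6: √(1.0447² + -1.3481²) = 1.7055 (running 11.9827)
  edge 6→1: √(3.7443² + 3.3210²) = 5.0049 (running 16.9875)
Perimeter = 16.9875

Perimeter at t=0.246: 16.9875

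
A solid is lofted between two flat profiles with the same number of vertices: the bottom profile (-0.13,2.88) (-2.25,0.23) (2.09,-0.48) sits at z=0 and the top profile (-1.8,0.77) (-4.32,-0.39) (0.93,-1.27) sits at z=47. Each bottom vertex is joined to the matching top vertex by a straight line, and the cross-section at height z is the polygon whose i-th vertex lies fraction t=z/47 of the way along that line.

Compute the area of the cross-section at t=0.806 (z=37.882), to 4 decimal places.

Area at t=0.806: 4.7103

Cross-section at t=0.806: each vertex is (1-t)·p0[i] + t·p1[i].
  v1: (1-0.806)·(-0.13,2.88) + 0.806·(-1.8,0.77) = (-1.4760,1.1793)
  v2: (1-0.806)·(-2.25,0.23) + 0.806·(-4.32,-0.39) = (-3.9184,-0.2697)
  v3: (1-0.806)·(2.09,-0.48) + 0.806·(0.93,-1.27) = (1.1550,-1.1167)
Shoelace sum Σ(x_i·y_{i+1} − x_{i+1}·y_i):
  i=1: -1.4760·-0.2697 − -3.9184·1.1793 = +5.0193 (running +5.0193)
  i=2: -3.9184·-1.1167 − 1.1550·-0.2697 = +4.6874 (running +9.7067)
  i=3: 1.1550·1.1793 − -1.4760·-1.1167 = -0.2861 (running +9.4205)
Area = |Σ|/2 = |9.4205|/2 = 4.7103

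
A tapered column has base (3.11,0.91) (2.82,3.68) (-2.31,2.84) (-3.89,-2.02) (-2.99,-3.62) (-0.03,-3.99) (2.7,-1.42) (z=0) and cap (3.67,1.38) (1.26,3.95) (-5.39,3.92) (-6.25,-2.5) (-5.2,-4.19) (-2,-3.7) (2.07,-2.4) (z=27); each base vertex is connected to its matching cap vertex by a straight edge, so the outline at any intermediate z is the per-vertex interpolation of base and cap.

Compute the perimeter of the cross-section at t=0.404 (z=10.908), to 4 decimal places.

Perimeter at t=0.404: 26.1975

Cross-section at t=0.404: each vertex is (1-t)·p0[i] + t·p1[i].
  v1: (1-0.404)·(3.11,0.91) + 0.404·(3.67,1.38) = (3.3362,1.0999)
  v2: (1-0.404)·(2.82,3.68) + 0.404·(1.26,3.95) = (2.1898,3.7891)
  v3: (1-0.404)·(-2.31,2.84) + 0.404·(-5.39,3.92) = (-3.5543,3.2763)
  v4: (1-0.404)·(-3.89,-2.02) + 0.404·(-6.25,-2.5) = (-4.8434,-2.2139)
  v5: (1-0.404)·(-2.99,-3.62) + 0.404·(-5.2,-4.19) = (-3.8828,-3.8503)
  v6: (1-0.404)·(-0.03,-3.99) + 0.404·(-2,-3.7) = (-0.8259,-3.8728)
  v7: (1-0.404)·(2.7,-1.42) + 0.404·(2.07,-2.4) = (2.4455,-1.8159)
Perimeter = Σ |v_{i+1} − v_i|:
  edge 1→2: √(-1.1465² + 2.6892²) = 2.9234 (running 2.9234)
  edge 2→3: √(-5.7441² + -0.5128²) = 5.7669 (running 8.6903)
  edge 3→4: √(-1.2891² + -5.4902²) = 5.6396 (running 14.3299)
  edge 4→5: √(0.9606² + -1.6364²) = 1.8975 (running 16.2273)
  edge 5→6: √(3.0570² + -0.0226²) = 3.0570 (running 19.2844)
  edge 6→7: √(3.2714² + 2.0569²) = 3.8643 (running 23.1487)
  edge 7→1: √(0.8908² + 2.9158²) = 3.0488 (running 26.1975)
Perimeter = 26.1975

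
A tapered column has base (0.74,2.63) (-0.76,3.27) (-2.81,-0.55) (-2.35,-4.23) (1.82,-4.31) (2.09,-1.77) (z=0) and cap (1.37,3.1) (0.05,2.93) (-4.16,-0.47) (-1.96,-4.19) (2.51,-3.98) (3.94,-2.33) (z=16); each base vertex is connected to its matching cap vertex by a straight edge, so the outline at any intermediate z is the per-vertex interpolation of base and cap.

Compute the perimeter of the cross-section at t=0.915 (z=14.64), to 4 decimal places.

Perimeter at t=0.915: 23.3898

Cross-section at t=0.915: each vertex is (1-t)·p0[i] + t·p1[i].
  v1: (1-0.915)·(0.74,2.63) + 0.915·(1.37,3.1) = (1.3165,3.0600)
  v2: (1-0.915)·(-0.76,3.27) + 0.915·(0.05,2.93) = (-0.0188,2.9589)
  v3: (1-0.915)·(-2.81,-0.55) + 0.915·(-4.16,-0.47) = (-4.0453,-0.4768)
  v4: (1-0.915)·(-2.35,-4.23) + 0.915·(-1.96,-4.19) = (-1.9931,-4.1934)
  v5: (1-0.915)·(1.82,-4.31) + 0.915·(2.51,-3.98) = (2.4514,-4.0080)
  v6: (1-0.915)·(2.09,-1.77) + 0.915·(3.94,-2.33) = (3.7828,-2.2824)
Perimeter = Σ |v_{i+1} − v_i|:
  edge 1→2: √(-1.3353² + -0.1012²) = 1.3391 (running 1.3391)
  edge 2→3: √(-4.0264² + -3.4357²) = 5.2930 (running 6.6321)
  edge 3→4: √(2.0521² + -3.7166²) = 4.2455 (running 10.8776)
  edge 4→5: √(4.4445² + 0.1854²) = 4.4484 (running 15.3260)
  edge 5→6: √(1.3314² + 1.7256²) = 2.1796 (running 17.5056)
  edge 6→1: √(-2.4663² + 5.3424²) = 5.8843 (running 23.3898)
Perimeter = 23.3898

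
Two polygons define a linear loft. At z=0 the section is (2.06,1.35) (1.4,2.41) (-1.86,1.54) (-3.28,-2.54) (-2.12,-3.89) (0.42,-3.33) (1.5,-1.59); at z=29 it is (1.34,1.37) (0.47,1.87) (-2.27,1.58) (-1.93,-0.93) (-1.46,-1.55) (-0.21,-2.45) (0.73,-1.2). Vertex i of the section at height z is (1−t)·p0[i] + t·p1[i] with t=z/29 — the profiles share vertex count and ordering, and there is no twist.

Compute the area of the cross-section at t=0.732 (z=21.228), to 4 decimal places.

Cross-section at t=0.732: each vertex is (1-t)·p0[i] + t·p1[i].
  v1: (1-0.732)·(2.06,1.35) + 0.732·(1.34,1.37) = (1.5330,1.3646)
  v2: (1-0.732)·(1.4,2.41) + 0.732·(0.47,1.87) = (0.7192,2.0147)
  v3: (1-0.732)·(-1.86,1.54) + 0.732·(-2.27,1.58) = (-2.1601,1.5693)
  v4: (1-0.732)·(-3.28,-2.54) + 0.732·(-1.93,-0.93) = (-2.2918,-1.3615)
  v5: (1-0.732)·(-2.12,-3.89) + 0.732·(-1.46,-1.55) = (-1.6369,-2.1771)
  v6: (1-0.732)·(0.42,-3.33) + 0.732·(-0.21,-2.45) = (-0.0412,-2.6858)
  v7: (1-0.732)·(1.5,-1.59) + 0.732·(0.73,-1.2) = (0.9364,-1.3045)
Shoelace sum Σ(x_i·y_{i+1} − x_{i+1}·y_i):
  i=1: 1.5330·2.0147 − 0.7192·1.3646 = +2.1070 (running +2.1070)
  i=2: 0.7192·1.5693 − -2.1601·2.0147 = +5.4807 (running +7.5877)
  i=3: -2.1601·-1.3615 − -2.2918·1.5693 = +6.5374 (running +14.1251)
  i=4: -2.2918·-2.1771 − -1.6369·-1.3615 = +2.7609 (running +16.8861)
  i=5: -1.6369·-2.6858 − -0.0412·-2.1771 = +4.3068 (running +21.1929)
  i=6: -0.0412·-1.3045 − 0.9364·-2.6858 = +2.5686 (running +23.7615)
  i=7: 0.9364·1.3646 − 1.5330·-1.3045 = +3.2776 (running +27.0391)
Area = |Σ|/2 = |27.0391|/2 = 13.5195

Area at t=0.732: 13.5195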